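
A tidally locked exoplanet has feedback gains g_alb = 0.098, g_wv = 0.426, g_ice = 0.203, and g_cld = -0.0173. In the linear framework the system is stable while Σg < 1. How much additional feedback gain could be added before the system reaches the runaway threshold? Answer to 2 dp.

Current total gain = 0.098 + 0.426 + 0.203 − 0.0173 = 0.7097.
Margin to runaway = 1 − 0.7097 = 0.29.

0.29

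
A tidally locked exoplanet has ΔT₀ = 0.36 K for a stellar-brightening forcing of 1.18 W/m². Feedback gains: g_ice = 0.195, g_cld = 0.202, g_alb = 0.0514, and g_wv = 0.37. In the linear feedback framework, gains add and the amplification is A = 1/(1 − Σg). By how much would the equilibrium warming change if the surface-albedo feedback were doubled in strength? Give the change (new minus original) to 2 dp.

Original: g = 0.8184, ΔT = 0.36/(1−0.8184) = 1.9824 K.
With doubled surface-albedo: g' = 0.8698, ΔT' = 0.36/(1−0.8698) = 2.7650 K.
Change = 2.7650 − 1.9824 = 0.78 K.

0.78 K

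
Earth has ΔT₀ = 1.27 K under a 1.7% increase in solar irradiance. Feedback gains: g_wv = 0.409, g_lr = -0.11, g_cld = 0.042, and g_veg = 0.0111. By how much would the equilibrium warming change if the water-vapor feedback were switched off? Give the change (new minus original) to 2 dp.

-0.76 K

Original: g = 0.3521, ΔT = 1.27/(1−0.3521) = 1.9602 K.
Without water-vapor: g' = -0.0569, ΔT' = 1.27/(1+0.0569) = 1.2016 K.
Change = 1.2016 − 1.9602 = -0.76 K.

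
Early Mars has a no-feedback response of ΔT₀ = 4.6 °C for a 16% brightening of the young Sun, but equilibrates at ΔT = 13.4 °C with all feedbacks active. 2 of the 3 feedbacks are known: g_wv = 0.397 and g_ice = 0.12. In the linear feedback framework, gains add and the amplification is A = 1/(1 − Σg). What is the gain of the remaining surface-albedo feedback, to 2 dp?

0.14

Amplification A = ΔT/ΔT₀ = 13.4/4.6 = 2.913.
Total gain g = 1 − 1/A = 1 − 1/2.913 = 0.6567.
Known gains sum to 0.397 + 0.12 = 0.517.
g_alb = 0.6567 − 0.517 = 0.14.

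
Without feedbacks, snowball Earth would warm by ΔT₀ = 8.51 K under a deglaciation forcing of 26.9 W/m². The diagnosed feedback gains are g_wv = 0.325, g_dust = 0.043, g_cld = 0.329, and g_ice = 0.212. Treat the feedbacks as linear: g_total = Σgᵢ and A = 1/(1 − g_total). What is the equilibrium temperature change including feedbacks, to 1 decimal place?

Total gain g = 0.325 + 0.043 + 0.329 + 0.212 = 0.909.
Amplification A = 1/(1 − 0.909) = 10.99.
ΔT = 8.51 × 10.99 = 93.5 K.

93.5 K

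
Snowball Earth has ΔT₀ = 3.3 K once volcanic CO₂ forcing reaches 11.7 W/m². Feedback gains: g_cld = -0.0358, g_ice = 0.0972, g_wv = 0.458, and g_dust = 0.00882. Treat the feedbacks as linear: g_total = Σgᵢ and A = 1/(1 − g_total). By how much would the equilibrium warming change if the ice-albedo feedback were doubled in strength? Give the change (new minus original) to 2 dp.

Original: g = 0.52822, ΔT = 3.3/(1−0.52822) = 6.9948 K.
With doubled ice-albedo: g' = 0.62542, ΔT' = 3.3/(1−0.62542) = 8.8099 K.
Change = 8.8099 − 6.9948 = 1.82 K.

1.82 K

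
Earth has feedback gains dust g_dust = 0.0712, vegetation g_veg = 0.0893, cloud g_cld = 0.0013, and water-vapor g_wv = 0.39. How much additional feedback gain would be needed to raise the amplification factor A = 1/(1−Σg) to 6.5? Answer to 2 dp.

0.29

Current total gain = 0.5518.
Target gain for A = 6.5: g* = 1 − 1/6.5 = 0.8462.
Additional gain needed = 0.8462 − 0.5518 = 0.29.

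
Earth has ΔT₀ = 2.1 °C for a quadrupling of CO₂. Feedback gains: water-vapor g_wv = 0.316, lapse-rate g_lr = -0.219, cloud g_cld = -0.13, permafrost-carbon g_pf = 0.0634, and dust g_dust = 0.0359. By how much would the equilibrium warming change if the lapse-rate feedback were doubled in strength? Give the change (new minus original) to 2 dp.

-0.43 °C

Original: g = 0.0663, ΔT = 2.1/(1−0.0663) = 2.2491 °C.
With doubled lapse-rate: g' = -0.1527, ΔT' = 2.1/(1+0.1527) = 1.8218 °C.
Change = 1.8218 − 2.2491 = -0.43 °C.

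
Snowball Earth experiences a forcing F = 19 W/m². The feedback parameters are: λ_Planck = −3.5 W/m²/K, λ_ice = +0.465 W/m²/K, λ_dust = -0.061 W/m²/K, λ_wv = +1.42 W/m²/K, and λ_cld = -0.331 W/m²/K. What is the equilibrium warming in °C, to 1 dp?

9.5 °C

Net feedback parameter λ = (−3.5) + (+0.465) + (-0.061) + (+1.42) + (-0.331) = -2.007 W/m²/K.
ΔT = −F/λ = −19/(-2.007) = 9.5 °C.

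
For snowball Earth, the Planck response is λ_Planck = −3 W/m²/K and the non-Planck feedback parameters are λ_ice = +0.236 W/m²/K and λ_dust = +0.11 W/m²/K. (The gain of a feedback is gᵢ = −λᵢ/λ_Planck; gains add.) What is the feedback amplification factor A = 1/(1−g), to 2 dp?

Convert to gains: g_ice = 0.236/3 = 0.07867; g_dust = 0.11/3 = 0.03667.
Total gain g = 0.11534.
A = 1/(1 − 0.11534) = 1.13.

1.13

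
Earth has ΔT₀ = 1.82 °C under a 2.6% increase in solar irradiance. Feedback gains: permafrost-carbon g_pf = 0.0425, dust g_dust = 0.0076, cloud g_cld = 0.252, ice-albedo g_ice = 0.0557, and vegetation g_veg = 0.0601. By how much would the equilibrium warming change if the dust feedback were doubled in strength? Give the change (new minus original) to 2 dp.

Original: g = 0.4179, ΔT = 1.82/(1−0.4179) = 3.1266 °C.
With doubled dust: g' = 0.4255, ΔT' = 1.82/(1−0.4255) = 3.1680 °C.
Change = 3.1680 − 3.1266 = 0.04 °C.

0.04 °C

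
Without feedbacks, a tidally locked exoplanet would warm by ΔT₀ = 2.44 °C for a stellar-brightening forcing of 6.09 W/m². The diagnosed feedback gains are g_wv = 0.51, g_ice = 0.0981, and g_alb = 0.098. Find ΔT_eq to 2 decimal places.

Total gain g = 0.51 + 0.0981 + 0.098 = 0.7061.
Amplification A = 1/(1 − 0.7061) = 3.403.
ΔT = 2.44 × 3.403 = 8.30 °C.

8.30 °C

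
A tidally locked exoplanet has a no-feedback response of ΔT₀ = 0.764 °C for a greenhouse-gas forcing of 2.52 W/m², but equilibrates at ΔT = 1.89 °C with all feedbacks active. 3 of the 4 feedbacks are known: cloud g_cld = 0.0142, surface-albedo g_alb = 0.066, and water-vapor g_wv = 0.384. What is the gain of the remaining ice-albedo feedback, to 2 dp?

0.13

Amplification A = ΔT/ΔT₀ = 1.89/0.764 = 2.474.
Total gain g = 1 − 1/A = 1 − 1/2.474 = 0.5958.
Known gains sum to 0.0142 + 0.066 + 0.384 = 0.4642.
g_ice = 0.5958 − 0.4642 = 0.13.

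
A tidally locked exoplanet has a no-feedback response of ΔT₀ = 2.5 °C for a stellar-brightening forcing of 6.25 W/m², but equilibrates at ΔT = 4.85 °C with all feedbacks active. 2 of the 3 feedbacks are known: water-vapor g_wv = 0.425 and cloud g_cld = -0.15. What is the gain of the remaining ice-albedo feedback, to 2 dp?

Amplification A = ΔT/ΔT₀ = 4.85/2.5 = 1.94.
Total gain g = 1 − 1/A = 1 − 1/1.94 = 0.4845.
Known gains sum to 0.425 − 0.15 = 0.275.
g_ice = 0.4845 − 0.275 = 0.21.

0.21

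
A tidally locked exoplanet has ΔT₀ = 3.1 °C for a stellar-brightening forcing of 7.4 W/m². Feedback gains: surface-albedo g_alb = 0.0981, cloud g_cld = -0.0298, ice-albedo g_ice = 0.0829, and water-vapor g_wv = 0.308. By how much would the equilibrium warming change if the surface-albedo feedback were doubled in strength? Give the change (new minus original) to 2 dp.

1.27 °C

Original: g = 0.4592, ΔT = 3.1/(1−0.4592) = 5.7322 °C.
With doubled surface-albedo: g' = 0.5573, ΔT' = 3.1/(1−0.5573) = 7.0025 °C.
Change = 7.0025 − 5.7322 = 1.27 °C.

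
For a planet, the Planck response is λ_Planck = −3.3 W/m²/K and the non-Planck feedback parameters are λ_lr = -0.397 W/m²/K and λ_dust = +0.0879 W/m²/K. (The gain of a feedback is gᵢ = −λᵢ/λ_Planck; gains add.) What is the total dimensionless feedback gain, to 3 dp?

-0.094

Convert to gains: g_lr = -0.397/3.3 = -0.1203; g_dust = 0.0879/3.3 = 0.02664.
Total gain g = -0.09366.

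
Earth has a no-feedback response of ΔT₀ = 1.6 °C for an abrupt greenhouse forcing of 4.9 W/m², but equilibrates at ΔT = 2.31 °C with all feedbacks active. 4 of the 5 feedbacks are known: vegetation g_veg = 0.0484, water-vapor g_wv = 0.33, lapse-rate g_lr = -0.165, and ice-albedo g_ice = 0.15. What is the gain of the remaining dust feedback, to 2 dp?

-0.06

Amplification A = ΔT/ΔT₀ = 2.31/1.6 = 1.444.
Total gain g = 1 − 1/A = 1 − 1/1.444 = 0.3075.
Known gains sum to 0.0484 + 0.33 − 0.165 + 0.15 = 0.3634.
g_dust = 0.3075 − 0.3634 = -0.06.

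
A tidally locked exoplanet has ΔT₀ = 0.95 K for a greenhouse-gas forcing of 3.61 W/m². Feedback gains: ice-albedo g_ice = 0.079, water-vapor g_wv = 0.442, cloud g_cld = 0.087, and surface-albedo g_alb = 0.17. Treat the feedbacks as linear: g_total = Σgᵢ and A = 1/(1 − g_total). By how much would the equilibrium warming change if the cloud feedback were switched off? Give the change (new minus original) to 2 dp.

Original: g = 0.778, ΔT = 0.95/(1−0.778) = 4.2793 K.
Without cloud: g' = 0.691, ΔT' = 0.95/(1−0.691) = 3.0744 K.
Change = 3.0744 − 4.2793 = -1.20 K.

-1.20 K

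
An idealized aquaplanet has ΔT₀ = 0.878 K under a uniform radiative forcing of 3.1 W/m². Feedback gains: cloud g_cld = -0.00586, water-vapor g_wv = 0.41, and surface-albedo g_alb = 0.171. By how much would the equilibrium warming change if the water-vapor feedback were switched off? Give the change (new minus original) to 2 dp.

Original: g = 0.57514, ΔT = 0.878/(1−0.57514) = 2.0666 K.
Without water-vapor: g' = 0.16514, ΔT' = 0.878/(1−0.16514) = 1.0517 K.
Change = 1.0517 − 2.0666 = -1.01 K.

-1.01 K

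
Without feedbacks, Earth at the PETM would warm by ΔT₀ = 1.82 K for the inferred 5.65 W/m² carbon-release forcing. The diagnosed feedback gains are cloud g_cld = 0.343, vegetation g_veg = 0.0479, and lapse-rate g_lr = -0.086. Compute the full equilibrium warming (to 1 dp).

2.6 K

Total gain g = 0.343 + 0.0479 − 0.086 = 0.3049.
Amplification A = 1/(1 − 0.3049) = 1.439.
ΔT = 1.82 × 1.439 = 2.6 K.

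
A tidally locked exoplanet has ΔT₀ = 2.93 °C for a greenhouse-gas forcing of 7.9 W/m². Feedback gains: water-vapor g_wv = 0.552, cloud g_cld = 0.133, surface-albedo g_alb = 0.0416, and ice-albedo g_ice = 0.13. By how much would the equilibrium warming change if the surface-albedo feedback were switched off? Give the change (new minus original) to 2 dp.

-4.59 °C

Original: g = 0.8566, ΔT = 2.93/(1−0.8566) = 20.4324 °C.
Without surface-albedo: g' = 0.815, ΔT' = 2.93/(1−0.815) = 15.8378 °C.
Change = 15.8378 − 20.4324 = -4.59 °C.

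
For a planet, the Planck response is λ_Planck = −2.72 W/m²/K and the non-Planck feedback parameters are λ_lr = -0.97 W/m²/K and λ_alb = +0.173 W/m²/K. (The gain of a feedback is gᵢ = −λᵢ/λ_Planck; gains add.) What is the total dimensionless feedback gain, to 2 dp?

-0.29

Convert to gains: g_lr = -0.97/2.72 = -0.3566; g_alb = 0.173/2.72 = 0.0636.
Total gain g = -0.293.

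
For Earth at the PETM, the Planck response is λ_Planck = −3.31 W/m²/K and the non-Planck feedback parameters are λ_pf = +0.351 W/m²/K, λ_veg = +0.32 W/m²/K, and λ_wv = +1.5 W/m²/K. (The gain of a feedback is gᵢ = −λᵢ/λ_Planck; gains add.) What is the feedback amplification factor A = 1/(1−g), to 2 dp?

Convert to gains: g_pf = 0.351/3.31 = 0.106; g_veg = 0.32/3.31 = 0.09668; g_wv = 1.5/3.31 = 0.4532.
Total gain g = 0.65588.
A = 1/(1 − 0.65588) = 2.91.

2.91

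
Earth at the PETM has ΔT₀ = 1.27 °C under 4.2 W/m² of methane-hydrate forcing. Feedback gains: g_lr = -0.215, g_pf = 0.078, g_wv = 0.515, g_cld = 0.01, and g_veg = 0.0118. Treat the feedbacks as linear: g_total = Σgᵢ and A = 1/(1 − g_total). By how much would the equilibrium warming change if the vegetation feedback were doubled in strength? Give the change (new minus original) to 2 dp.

Original: g = 0.3998, ΔT = 1.27/(1−0.3998) = 2.1160 °C.
With doubled vegetation: g' = 0.4116, ΔT' = 1.27/(1−0.4116) = 2.1584 °C.
Change = 2.1584 − 2.1160 = 0.04 °C.

0.04 °C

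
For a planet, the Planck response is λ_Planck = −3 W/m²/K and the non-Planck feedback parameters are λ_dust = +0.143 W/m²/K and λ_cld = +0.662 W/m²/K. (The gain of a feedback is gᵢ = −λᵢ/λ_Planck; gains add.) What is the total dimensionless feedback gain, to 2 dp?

0.27

Convert to gains: g_dust = 0.143/3 = 0.04767; g_cld = 0.662/3 = 0.2207.
Total gain g = 0.26837.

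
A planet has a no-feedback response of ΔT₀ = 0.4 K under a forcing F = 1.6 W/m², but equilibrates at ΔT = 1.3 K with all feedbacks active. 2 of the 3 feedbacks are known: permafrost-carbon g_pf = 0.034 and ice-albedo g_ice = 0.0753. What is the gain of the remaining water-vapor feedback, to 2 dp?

0.58

Amplification A = ΔT/ΔT₀ = 1.3/0.4 = 3.25.
Total gain g = 1 − 1/A = 1 − 1/3.25 = 0.6923.
Known gains sum to 0.034 + 0.0753 = 0.1093.
g_wv = 0.6923 − 0.1093 = 0.58.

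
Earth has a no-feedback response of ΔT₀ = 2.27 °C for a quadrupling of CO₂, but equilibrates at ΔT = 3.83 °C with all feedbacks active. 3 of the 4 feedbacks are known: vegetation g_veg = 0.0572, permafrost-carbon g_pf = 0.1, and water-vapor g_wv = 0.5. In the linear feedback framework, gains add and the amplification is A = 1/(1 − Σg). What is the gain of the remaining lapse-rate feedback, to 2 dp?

Amplification A = ΔT/ΔT₀ = 3.83/2.27 = 1.687.
Total gain g = 1 − 1/A = 1 − 1/1.687 = 0.4072.
Known gains sum to 0.0572 + 0.1 + 0.5 = 0.6572.
g_lr = 0.4072 − 0.6572 = -0.25.

-0.25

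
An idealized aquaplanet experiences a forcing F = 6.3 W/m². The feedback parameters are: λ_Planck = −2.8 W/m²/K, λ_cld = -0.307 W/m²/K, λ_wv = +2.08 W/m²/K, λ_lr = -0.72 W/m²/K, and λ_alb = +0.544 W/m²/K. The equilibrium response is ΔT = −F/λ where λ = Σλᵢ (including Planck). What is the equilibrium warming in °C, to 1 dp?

5.2 °C

Net feedback parameter λ = (−2.8) + (-0.307) + (+2.08) + (-0.72) + (+0.544) = -1.203 W/m²/K.
ΔT = −F/λ = −6.3/(-1.203) = 5.2 °C.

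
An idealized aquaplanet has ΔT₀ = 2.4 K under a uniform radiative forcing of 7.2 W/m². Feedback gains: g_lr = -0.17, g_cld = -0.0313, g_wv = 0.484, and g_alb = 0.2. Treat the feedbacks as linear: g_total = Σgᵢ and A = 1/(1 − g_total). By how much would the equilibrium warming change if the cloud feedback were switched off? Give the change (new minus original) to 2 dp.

0.30 K

Original: g = 0.4827, ΔT = 2.4/(1−0.4827) = 4.6395 K.
Without cloud: g' = 0.514, ΔT' = 2.4/(1−0.514) = 4.9383 K.
Change = 4.9383 − 4.6395 = 0.30 K.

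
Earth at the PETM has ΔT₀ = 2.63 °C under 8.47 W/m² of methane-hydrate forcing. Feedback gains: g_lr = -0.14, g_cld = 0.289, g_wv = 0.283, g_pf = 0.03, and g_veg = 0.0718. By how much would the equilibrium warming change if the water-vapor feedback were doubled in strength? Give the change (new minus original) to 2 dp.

Original: g = 0.5338, ΔT = 2.63/(1−0.5338) = 5.6414 °C.
With doubled water-vapor: g' = 0.8168, ΔT' = 2.63/(1−0.8168) = 14.3559 °C.
Change = 14.3559 − 5.6414 = 8.71 °C.

8.71 °C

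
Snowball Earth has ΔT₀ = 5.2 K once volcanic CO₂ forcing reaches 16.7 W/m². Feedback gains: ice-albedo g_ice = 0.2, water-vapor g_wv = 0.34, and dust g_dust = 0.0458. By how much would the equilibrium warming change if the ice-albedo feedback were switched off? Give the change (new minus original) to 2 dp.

Original: g = 0.5858, ΔT = 5.2/(1−0.5858) = 12.5543 K.
Without ice-albedo: g' = 0.3858, ΔT' = 5.2/(1−0.3858) = 8.4663 K.
Change = 8.4663 − 12.5543 = -4.09 K.

-4.09 K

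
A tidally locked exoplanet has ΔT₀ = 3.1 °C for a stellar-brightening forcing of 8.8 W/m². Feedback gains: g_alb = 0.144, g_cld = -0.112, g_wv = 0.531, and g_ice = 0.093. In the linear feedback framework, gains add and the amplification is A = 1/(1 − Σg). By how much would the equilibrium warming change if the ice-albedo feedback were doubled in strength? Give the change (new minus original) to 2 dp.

3.34 °C

Original: g = 0.656, ΔT = 3.1/(1−0.656) = 9.0116 °C.
With doubled ice-albedo: g' = 0.749, ΔT' = 3.1/(1−0.749) = 12.3506 °C.
Change = 12.3506 − 9.0116 = 3.34 °C.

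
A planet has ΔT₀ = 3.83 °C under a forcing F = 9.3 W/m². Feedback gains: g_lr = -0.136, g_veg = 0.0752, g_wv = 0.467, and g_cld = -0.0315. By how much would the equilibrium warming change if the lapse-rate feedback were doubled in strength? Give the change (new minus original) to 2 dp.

-1.09 °C

Original: g = 0.3747, ΔT = 3.83/(1−0.3747) = 6.1251 °C.
With doubled lapse-rate: g' = 0.2387, ΔT' = 3.83/(1−0.2387) = 5.0309 °C.
Change = 5.0309 − 6.1251 = -1.09 °C.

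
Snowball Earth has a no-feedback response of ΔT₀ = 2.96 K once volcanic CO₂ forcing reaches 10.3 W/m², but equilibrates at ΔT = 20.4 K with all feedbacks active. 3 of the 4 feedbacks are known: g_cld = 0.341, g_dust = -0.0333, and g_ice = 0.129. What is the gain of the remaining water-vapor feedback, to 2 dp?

Amplification A = ΔT/ΔT₀ = 20.4/2.96 = 6.892.
Total gain g = 1 − 1/A = 1 − 1/6.892 = 0.8549.
Known gains sum to 0.341 − 0.0333 + 0.129 = 0.4367.
g_wv = 0.8549 − 0.4367 = 0.42.

0.42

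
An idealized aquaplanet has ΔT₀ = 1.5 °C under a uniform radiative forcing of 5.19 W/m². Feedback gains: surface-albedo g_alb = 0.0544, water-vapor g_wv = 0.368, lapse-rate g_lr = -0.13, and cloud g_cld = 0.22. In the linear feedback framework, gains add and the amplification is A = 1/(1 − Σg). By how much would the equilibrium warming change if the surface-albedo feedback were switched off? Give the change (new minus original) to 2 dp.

-0.31 °C

Original: g = 0.5124, ΔT = 1.5/(1−0.5124) = 3.0763 °C.
Without surface-albedo: g' = 0.458, ΔT' = 1.5/(1−0.458) = 2.7675 °C.
Change = 2.7675 − 3.0763 = -0.31 °C.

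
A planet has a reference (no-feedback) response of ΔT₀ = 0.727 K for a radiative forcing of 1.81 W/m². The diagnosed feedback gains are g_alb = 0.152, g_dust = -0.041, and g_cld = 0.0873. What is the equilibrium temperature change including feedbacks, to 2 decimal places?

Total gain g = 0.152 − 0.041 + 0.0873 = 0.1983.
Amplification A = 1/(1 − 0.1983) = 1.247.
ΔT = 0.727 × 1.247 = 0.91 K.

0.91 K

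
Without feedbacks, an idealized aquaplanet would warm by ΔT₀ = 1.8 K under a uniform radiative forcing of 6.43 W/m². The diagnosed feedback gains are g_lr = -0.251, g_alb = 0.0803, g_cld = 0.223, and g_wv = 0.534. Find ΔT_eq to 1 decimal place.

4.4 K

Total gain g = -0.251 + 0.0803 + 0.223 + 0.534 = 0.5863.
Amplification A = 1/(1 − 0.5863) = 2.417.
ΔT = 1.8 × 2.417 = 4.4 K.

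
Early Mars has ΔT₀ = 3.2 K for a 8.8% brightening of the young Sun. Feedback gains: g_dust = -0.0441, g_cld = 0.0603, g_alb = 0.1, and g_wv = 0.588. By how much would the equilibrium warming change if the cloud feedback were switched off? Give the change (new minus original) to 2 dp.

Original: g = 0.7042, ΔT = 3.2/(1−0.7042) = 10.8181 K.
Without cloud: g' = 0.6439, ΔT' = 3.2/(1−0.6439) = 8.9862 K.
Change = 8.9862 − 10.8181 = -1.83 K.

-1.83 K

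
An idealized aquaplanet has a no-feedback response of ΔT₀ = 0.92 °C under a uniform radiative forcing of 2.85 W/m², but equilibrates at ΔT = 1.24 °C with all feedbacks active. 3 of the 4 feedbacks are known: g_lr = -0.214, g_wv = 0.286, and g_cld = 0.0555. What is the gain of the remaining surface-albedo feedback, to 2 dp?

0.13

Amplification A = ΔT/ΔT₀ = 1.24/0.92 = 1.348.
Total gain g = 1 − 1/A = 1 − 1/1.348 = 0.2582.
Known gains sum to -0.214 + 0.286 + 0.0555 = 0.1275.
g_alb = 0.2582 − 0.1275 = 0.13.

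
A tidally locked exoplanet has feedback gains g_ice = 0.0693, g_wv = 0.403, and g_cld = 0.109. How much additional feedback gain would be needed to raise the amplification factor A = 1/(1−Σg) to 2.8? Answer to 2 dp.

Current total gain = 0.5813.
Target gain for A = 2.8: g* = 1 − 1/2.8 = 0.6429.
Additional gain needed = 0.6429 − 0.5813 = 0.06.

0.06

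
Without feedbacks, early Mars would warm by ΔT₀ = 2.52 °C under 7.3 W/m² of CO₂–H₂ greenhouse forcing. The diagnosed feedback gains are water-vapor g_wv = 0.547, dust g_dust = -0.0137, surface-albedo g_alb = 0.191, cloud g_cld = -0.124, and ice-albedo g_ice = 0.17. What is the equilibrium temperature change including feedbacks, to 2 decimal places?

Total gain g = 0.547 − 0.0137 + 0.191 − 0.124 + 0.17 = 0.7703.
Amplification A = 1/(1 − 0.7703) = 4.354.
ΔT = 2.52 × 4.354 = 10.97 °C.

10.97 °C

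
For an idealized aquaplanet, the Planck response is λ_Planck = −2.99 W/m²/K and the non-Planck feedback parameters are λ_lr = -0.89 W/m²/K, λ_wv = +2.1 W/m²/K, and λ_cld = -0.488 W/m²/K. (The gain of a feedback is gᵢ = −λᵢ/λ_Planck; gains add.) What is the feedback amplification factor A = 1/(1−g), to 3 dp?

Convert to gains: g_lr = -0.89/2.99 = -0.2977; g_wv = 2.1/2.99 = 0.7023; g_cld = -0.488/2.99 = -0.1632.
Total gain g = 0.2414.
A = 1/(1 − 0.2414) = 1.318.

1.318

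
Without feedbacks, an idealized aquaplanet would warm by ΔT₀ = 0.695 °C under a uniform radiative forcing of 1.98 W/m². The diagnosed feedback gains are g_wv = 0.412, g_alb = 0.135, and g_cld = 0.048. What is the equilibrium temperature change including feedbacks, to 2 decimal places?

1.72 °C

Total gain g = 0.412 + 0.135 + 0.048 = 0.595.
Amplification A = 1/(1 − 0.595) = 2.469.
ΔT = 0.695 × 2.469 = 1.72 °C.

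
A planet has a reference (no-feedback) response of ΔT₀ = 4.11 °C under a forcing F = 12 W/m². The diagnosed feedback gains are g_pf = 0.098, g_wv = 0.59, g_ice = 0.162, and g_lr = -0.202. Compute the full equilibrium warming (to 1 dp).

Total gain g = 0.098 + 0.59 + 0.162 − 0.202 = 0.648.
Amplification A = 1/(1 − 0.648) = 2.841.
ΔT = 4.11 × 2.841 = 11.7 °C.

11.7 °C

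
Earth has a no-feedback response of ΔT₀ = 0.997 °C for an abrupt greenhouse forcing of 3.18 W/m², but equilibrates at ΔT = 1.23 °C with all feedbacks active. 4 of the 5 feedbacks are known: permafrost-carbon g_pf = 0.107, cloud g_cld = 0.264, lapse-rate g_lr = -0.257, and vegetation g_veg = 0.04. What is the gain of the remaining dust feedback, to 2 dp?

Amplification A = ΔT/ΔT₀ = 1.23/0.997 = 1.234.
Total gain g = 1 − 1/A = 1 − 1/1.234 = 0.1896.
Known gains sum to 0.107 + 0.264 − 0.257 + 0.04 = 0.154.
g_dust = 0.1896 − 0.154 = 0.04.

0.04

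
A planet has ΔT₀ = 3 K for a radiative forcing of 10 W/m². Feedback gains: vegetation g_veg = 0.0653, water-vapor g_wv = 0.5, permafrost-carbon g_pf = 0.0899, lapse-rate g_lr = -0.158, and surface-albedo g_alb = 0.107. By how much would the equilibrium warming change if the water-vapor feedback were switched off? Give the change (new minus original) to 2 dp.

Original: g = 0.6042, ΔT = 3/(1−0.6042) = 7.5796 K.
Without water-vapor: g' = 0.1042, ΔT' = 3/(1−0.1042) = 3.3490 K.
Change = 3.3490 − 7.5796 = -4.23 K.

-4.23 K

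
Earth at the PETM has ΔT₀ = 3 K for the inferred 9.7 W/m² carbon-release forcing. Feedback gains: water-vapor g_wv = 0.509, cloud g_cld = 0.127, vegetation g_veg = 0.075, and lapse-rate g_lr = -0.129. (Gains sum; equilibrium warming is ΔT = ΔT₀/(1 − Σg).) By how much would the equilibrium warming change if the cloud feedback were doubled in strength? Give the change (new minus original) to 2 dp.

Original: g = 0.582, ΔT = 3/(1−0.582) = 7.1770 K.
With doubled cloud: g' = 0.709, ΔT' = 3/(1−0.709) = 10.3093 K.
Change = 10.3093 − 7.1770 = 3.13 K.

3.13 K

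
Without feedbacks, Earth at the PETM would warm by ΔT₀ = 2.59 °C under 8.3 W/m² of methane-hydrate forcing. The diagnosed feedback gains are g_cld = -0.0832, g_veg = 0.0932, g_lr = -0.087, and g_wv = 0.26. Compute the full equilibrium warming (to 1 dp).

3.2 °C

Total gain g = -0.0832 + 0.0932 − 0.087 + 0.26 = 0.183.
Amplification A = 1/(1 − 0.183) = 1.224.
ΔT = 2.59 × 1.224 = 3.2 °C.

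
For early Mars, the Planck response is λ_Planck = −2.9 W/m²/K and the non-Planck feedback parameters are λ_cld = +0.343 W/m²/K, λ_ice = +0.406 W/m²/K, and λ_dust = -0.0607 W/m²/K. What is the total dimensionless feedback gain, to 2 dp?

0.24

Convert to gains: g_cld = 0.343/2.9 = 0.1183; g_ice = 0.406/2.9 = 0.14; g_dust = -0.0607/2.9 = -0.02093.
Total gain g = 0.23737.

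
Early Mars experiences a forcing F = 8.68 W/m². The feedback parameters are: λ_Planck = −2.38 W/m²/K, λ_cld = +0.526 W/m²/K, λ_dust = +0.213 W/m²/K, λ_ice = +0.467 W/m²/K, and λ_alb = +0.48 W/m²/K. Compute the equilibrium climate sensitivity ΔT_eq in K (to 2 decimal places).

12.51 K

Net feedback parameter λ = (−2.38) + (+0.526) + (+0.213) + (+0.467) + (+0.48) = -0.694 W/m²/K.
ΔT = −F/λ = −8.68/(-0.694) = 12.51 K.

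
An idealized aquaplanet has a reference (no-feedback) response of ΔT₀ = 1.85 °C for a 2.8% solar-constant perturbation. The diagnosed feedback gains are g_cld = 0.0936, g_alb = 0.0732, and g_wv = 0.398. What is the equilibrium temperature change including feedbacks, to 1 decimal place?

4.3 °C

Total gain g = 0.0936 + 0.0732 + 0.398 = 0.5648.
Amplification A = 1/(1 − 0.5648) = 2.298.
ΔT = 1.85 × 2.298 = 4.3 °C.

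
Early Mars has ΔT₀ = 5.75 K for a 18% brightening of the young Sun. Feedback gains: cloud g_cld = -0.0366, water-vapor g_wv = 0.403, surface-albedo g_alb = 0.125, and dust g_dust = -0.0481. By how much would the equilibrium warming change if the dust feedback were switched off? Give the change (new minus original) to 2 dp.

0.98 K

Original: g = 0.4433, ΔT = 5.75/(1−0.4433) = 10.3287 K.
Without dust: g' = 0.4914, ΔT' = 5.75/(1−0.4914) = 11.3055 K.
Change = 11.3055 − 10.3287 = 0.98 K.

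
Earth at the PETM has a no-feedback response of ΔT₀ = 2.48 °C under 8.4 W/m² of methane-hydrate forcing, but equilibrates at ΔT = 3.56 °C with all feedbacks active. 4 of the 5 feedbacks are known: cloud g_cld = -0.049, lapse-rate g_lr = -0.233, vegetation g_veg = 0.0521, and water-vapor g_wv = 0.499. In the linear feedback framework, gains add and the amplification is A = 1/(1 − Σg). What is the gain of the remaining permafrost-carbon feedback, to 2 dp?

0.03

Amplification A = ΔT/ΔT₀ = 3.56/2.48 = 1.435.
Total gain g = 1 − 1/A = 1 − 1/1.435 = 0.3031.
Known gains sum to -0.049 − 0.233 + 0.0521 + 0.499 = 0.2691.
g_pf = 0.3031 − 0.2691 = 0.03.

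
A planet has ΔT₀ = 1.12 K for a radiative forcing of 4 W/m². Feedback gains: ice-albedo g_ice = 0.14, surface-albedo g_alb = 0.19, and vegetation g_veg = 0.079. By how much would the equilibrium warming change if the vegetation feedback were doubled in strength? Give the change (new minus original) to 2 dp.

0.29 K

Original: g = 0.409, ΔT = 1.12/(1−0.409) = 1.8951 K.
With doubled vegetation: g' = 0.488, ΔT' = 1.12/(1−0.488) = 2.1875 K.
Change = 2.1875 − 1.8951 = 0.29 K.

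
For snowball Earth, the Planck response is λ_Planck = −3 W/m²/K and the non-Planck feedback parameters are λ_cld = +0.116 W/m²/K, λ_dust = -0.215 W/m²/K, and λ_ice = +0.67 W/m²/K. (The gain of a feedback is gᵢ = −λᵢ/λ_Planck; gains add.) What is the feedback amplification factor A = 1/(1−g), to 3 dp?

Convert to gains: g_cld = 0.116/3 = 0.03867; g_dust = -0.215/3 = -0.07167; g_ice = 0.67/3 = 0.2233.
Total gain g = 0.1903.
A = 1/(1 − 0.1903) = 1.235.

1.235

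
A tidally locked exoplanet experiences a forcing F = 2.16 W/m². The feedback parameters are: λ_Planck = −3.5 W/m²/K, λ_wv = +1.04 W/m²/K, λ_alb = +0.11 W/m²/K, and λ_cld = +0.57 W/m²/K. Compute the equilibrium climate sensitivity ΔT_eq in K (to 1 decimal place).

Net feedback parameter λ = (−3.5) + (+1.04) + (+0.11) + (+0.57) = -1.78 W/m²/K.
ΔT = −F/λ = −2.16/(-1.78) = 1.2 K.

1.2 K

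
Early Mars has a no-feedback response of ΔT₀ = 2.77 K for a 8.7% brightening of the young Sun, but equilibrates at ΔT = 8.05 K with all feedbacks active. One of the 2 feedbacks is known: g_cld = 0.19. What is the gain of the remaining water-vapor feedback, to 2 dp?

0.47

Amplification A = ΔT/ΔT₀ = 8.05/2.77 = 2.906.
Total gain g = 1 − 1/A = 1 − 1/2.906 = 0.6559.
The known gain is 0.19.
g_wv = 0.6559 − 0.19 = 0.47.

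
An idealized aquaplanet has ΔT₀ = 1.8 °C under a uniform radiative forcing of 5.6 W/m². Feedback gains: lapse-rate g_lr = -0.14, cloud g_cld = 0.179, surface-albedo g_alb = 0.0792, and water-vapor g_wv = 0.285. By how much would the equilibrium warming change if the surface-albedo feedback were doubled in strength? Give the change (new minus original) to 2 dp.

0.46 °C

Original: g = 0.4032, ΔT = 1.8/(1−0.4032) = 3.0161 °C.
With doubled surface-albedo: g' = 0.4824, ΔT' = 1.8/(1−0.4824) = 3.4776 °C.
Change = 3.4776 − 3.0161 = 0.46 °C.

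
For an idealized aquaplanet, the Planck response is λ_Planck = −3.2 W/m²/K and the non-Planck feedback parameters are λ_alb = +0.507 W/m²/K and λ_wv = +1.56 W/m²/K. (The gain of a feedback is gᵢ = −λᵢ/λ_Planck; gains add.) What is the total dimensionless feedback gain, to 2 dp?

0.65

Convert to gains: g_alb = 0.507/3.2 = 0.1584; g_wv = 1.56/3.2 = 0.4875.
Total gain g = 0.6459.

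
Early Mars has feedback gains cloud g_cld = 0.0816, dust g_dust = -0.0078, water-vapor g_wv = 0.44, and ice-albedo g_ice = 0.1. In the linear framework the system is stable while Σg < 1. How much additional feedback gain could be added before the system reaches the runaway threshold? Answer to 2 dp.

0.39

Current total gain = 0.0816 − 0.0078 + 0.44 + 0.1 = 0.6138.
Margin to runaway = 1 − 0.6138 = 0.39.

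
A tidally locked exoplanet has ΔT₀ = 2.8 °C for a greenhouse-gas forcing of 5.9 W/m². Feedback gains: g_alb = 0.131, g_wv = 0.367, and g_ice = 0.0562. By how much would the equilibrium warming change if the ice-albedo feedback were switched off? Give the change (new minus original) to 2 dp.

Original: g = 0.5542, ΔT = 2.8/(1−0.5542) = 6.2808 °C.
Without ice-albedo: g' = 0.498, ΔT' = 2.8/(1−0.498) = 5.5777 °C.
Change = 5.5777 − 6.2808 = -0.70 °C.

-0.70 °C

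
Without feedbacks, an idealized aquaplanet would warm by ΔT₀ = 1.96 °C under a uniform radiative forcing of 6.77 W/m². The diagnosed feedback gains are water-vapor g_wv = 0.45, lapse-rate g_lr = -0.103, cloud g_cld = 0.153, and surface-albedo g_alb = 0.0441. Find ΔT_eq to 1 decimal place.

4.3 °C

Total gain g = 0.45 − 0.103 + 0.153 + 0.0441 = 0.5441.
Amplification A = 1/(1 − 0.5441) = 2.193.
ΔT = 1.96 × 2.193 = 4.3 °C.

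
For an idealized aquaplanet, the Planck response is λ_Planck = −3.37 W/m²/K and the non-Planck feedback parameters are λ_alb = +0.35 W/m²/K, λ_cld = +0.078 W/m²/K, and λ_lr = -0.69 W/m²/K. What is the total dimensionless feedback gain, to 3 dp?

-0.078

Convert to gains: g_alb = 0.35/3.37 = 0.1039; g_cld = 0.078/3.37 = 0.02315; g_lr = -0.69/3.37 = -0.2047.
Total gain g = -0.07765.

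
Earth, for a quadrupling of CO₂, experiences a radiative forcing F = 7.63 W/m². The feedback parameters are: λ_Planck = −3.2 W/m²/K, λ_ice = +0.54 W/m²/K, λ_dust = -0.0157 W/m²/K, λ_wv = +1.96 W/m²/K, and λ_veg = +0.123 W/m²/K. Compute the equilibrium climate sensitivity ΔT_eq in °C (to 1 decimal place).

12.9 °C

Net feedback parameter λ = (−3.2) + (+0.54) + (-0.0157) + (+1.96) + (+0.123) = -0.5927 W/m²/K.
ΔT = −F/λ = −7.63/(-0.5927) = 12.9 °C.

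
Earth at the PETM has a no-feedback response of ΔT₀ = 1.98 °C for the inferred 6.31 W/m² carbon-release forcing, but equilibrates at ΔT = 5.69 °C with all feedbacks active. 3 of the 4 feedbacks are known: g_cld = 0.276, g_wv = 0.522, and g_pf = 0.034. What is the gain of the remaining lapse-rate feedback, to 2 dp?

-0.18

Amplification A = ΔT/ΔT₀ = 5.69/1.98 = 2.874.
Total gain g = 1 − 1/A = 1 − 1/2.874 = 0.6521.
Known gains sum to 0.276 + 0.522 + 0.034 = 0.832.
g_lr = 0.6521 − 0.832 = -0.18.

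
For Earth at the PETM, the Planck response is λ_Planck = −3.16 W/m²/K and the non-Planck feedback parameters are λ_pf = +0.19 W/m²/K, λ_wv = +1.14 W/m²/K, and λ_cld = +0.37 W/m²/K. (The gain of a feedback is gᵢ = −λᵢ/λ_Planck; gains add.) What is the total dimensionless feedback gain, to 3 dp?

0.538

Convert to gains: g_pf = 0.19/3.16 = 0.06013; g_wv = 1.14/3.16 = 0.3608; g_cld = 0.37/3.16 = 0.1171.
Total gain g = 0.53803.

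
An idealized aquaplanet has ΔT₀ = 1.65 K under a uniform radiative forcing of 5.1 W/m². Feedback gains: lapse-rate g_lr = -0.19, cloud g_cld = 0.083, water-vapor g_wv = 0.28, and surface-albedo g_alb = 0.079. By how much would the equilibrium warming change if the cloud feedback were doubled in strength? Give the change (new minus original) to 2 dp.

Original: g = 0.252, ΔT = 1.65/(1−0.252) = 2.2059 K.
With doubled cloud: g' = 0.335, ΔT' = 1.65/(1−0.335) = 2.4812 K.
Change = 2.4812 − 2.2059 = 0.28 K.

0.28 K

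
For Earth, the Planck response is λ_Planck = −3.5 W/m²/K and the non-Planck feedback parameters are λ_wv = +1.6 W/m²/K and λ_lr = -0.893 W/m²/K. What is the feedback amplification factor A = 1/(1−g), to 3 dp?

1.253

Convert to gains: g_wv = 1.6/3.5 = 0.4571; g_lr = -0.893/3.5 = -0.2551.
Total gain g = 0.202.
A = 1/(1 − 0.202) = 1.253.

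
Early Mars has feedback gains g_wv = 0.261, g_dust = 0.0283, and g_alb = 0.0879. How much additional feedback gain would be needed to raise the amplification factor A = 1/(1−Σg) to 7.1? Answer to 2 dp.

Current total gain = 0.3772.
Target gain for A = 7.1: g* = 1 − 1/7.1 = 0.8592.
Additional gain needed = 0.8592 − 0.3772 = 0.48.

0.48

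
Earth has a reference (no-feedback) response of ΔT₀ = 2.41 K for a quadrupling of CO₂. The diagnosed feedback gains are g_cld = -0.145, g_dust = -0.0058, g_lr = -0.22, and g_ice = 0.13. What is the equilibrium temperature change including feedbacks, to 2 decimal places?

1.94 K

Total gain g = -0.145 − 0.0058 − 0.22 + 0.13 = -0.2408.
Amplification A = 1/(1 + 0.2408) = 0.8059.
ΔT = 2.41 × 0.8059 = 1.94 K.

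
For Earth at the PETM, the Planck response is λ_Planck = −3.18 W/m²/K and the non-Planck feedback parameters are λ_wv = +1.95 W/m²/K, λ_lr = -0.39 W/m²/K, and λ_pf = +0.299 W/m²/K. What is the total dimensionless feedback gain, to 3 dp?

Convert to gains: g_wv = 1.95/3.18 = 0.6132; g_lr = -0.39/3.18 = -0.1226; g_pf = 0.299/3.18 = 0.09403.
Total gain g = 0.58463.

0.585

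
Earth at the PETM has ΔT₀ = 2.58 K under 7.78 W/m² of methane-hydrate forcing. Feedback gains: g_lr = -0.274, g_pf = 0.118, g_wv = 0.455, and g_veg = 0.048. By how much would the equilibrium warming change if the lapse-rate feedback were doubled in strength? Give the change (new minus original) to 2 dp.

-1.17 K

Original: g = 0.347, ΔT = 2.58/(1−0.347) = 3.9510 K.
With doubled lapse-rate: g' = 0.073, ΔT' = 2.58/(1−0.073) = 2.7832 K.
Change = 2.7832 − 3.9510 = -1.17 K.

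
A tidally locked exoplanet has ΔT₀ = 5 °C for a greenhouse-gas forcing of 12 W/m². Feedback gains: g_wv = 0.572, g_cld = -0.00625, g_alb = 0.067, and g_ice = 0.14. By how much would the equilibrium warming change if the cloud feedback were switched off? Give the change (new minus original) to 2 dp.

0.62 °C

Original: g = 0.77275, ΔT = 5/(1−0.77275) = 22.0022 °C.
Without cloud: g' = 0.779, ΔT' = 5/(1−0.779) = 22.6244 °C.
Change = 22.6244 − 22.0022 = 0.62 °C.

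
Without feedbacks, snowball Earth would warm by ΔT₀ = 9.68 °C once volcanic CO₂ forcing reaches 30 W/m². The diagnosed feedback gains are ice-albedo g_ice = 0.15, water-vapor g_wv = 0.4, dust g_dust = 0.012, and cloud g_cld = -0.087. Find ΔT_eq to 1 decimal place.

18.4 °C

Total gain g = 0.15 + 0.4 + 0.012 − 0.087 = 0.475.
Amplification A = 1/(1 − 0.475) = 1.905.
ΔT = 9.68 × 1.905 = 18.4 °C.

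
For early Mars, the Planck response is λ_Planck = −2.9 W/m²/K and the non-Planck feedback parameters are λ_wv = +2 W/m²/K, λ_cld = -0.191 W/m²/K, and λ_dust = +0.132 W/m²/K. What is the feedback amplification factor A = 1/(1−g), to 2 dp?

3.02

Convert to gains: g_wv = 2/2.9 = 0.6897; g_cld = -0.191/2.9 = -0.06586; g_dust = 0.132/2.9 = 0.04552.
Total gain g = 0.66936.
A = 1/(1 − 0.66936) = 3.02.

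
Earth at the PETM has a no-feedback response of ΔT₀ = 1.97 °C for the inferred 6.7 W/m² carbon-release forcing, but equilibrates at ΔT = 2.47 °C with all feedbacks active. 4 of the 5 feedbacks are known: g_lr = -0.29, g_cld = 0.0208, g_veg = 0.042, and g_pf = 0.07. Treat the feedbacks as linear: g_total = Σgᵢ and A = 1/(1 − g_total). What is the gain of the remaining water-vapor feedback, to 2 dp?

Amplification A = ΔT/ΔT₀ = 2.47/1.97 = 1.254.
Total gain g = 1 − 1/A = 1 − 1/1.254 = 0.2026.
Known gains sum to -0.29 + 0.0208 + 0.042 + 0.07 = -0.1572.
g_wv = 0.2026 + 0.1572 = 0.36.

0.36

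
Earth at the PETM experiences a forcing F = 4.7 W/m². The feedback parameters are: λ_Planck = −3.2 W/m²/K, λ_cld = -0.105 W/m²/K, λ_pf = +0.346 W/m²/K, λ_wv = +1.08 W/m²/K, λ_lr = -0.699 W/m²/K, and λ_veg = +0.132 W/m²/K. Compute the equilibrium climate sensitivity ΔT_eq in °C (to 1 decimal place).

1.9 °C

Net feedback parameter λ = (−3.2) + (-0.105) + (+0.346) + (+1.08) + (-0.699) + (+0.132) = -2.446 W/m²/K.
ΔT = −F/λ = −4.7/(-2.446) = 1.9 °C.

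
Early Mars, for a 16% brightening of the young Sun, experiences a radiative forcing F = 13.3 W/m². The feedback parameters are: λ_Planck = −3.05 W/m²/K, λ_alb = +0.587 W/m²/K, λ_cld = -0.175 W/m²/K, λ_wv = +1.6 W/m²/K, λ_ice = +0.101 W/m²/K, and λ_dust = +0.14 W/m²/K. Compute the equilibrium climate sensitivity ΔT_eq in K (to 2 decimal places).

Net feedback parameter λ = (−3.05) + (+0.587) + (-0.175) + (+1.6) + (+0.101) + (+0.14) = -0.797 W/m²/K.
ΔT = −F/λ = −13.3/(-0.797) = 16.69 K.

16.69 K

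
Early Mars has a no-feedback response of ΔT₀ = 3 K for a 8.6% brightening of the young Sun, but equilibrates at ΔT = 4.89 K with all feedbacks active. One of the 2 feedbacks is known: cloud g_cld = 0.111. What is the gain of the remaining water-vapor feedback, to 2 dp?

0.28

Amplification A = ΔT/ΔT₀ = 4.89/3 = 1.63.
Total gain g = 1 − 1/A = 1 − 1/1.63 = 0.3865.
The known gain is 0.111.
g_wv = 0.3865 − 0.111 = 0.28.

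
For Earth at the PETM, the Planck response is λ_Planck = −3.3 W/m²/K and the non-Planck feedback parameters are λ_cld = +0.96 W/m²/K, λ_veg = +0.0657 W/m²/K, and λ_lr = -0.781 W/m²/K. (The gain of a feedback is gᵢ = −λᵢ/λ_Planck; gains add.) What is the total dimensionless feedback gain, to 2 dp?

0.07

Convert to gains: g_cld = 0.96/3.3 = 0.2909; g_veg = 0.0657/3.3 = 0.01991; g_lr = -0.781/3.3 = -0.2367.
Total gain g = 0.07411.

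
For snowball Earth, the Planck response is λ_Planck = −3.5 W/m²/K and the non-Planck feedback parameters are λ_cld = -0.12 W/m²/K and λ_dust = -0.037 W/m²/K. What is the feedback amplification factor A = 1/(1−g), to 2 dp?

0.96

Convert to gains: g_cld = -0.12/3.5 = -0.03429; g_dust = -0.037/3.5 = -0.01057.
Total gain g = -0.04486.
A = 1/(1 + 0.04486) = 0.96.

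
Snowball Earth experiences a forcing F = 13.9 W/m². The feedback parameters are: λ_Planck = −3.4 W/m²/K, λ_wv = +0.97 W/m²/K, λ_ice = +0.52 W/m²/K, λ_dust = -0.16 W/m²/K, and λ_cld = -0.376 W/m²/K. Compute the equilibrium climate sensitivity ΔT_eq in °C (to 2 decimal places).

5.68 °C

Net feedback parameter λ = (−3.4) + (+0.97) + (+0.52) + (-0.16) + (-0.376) = -2.446 W/m²/K.
ΔT = −F/λ = −13.9/(-2.446) = 5.68 °C.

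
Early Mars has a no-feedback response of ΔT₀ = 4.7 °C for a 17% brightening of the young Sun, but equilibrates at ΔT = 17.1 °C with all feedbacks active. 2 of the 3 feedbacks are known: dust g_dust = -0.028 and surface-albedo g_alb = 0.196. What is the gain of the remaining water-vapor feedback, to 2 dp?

Amplification A = ΔT/ΔT₀ = 17.1/4.7 = 3.638.
Total gain g = 1 − 1/A = 1 − 1/3.638 = 0.7251.
Known gains sum to -0.028 + 0.196 = 0.168.
g_wv = 0.7251 − 0.168 = 0.56.

0.56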